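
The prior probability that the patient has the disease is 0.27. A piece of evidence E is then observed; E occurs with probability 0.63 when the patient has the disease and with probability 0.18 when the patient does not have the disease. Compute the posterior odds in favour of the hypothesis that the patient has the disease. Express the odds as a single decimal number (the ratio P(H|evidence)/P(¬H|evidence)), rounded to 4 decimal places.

Prior odds = 0.27/(1−0.27) = 0.36986.
Likelihood ratio for E = 0.63/0.18 = 3.5000.
Posterior odds = prior odds × LR = 1.2945.

Posterior odds ≈ 1.2945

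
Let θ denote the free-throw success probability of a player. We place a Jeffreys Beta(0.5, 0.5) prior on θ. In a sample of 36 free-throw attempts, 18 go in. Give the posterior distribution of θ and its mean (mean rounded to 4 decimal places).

Posterior: Beta(18.5, 18.5); mean ≈ 0.5000

The binomial likelihood is conjugate to the Beta prior: with 18 successes and 18 failures, the posterior is Beta(0.5+18, 0.5+18) = Beta(18.5, 18.5).
E[θ | data] = 18.5/(18.5+18.5) = 0.5000.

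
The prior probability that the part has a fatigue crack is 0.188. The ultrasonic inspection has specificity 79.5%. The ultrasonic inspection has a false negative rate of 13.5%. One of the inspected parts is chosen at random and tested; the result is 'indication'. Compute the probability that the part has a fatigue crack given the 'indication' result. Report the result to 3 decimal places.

Let H be the event that the part has a fatigue crack. P(H) = 0.188, so P(¬H) = 0.812. With E the 'indication' result, P(E|H) = 0.865 and P(E|¬H) = 0.205.
P(E) = 0.865·0.188 + 0.205·0.812 = 0.16262 + 0.16646 = 0.32908.
By Bayes' theorem, P(H|E) = 0.16262 / 0.32908 = 0.494.

P(H | E) ≈ 0.494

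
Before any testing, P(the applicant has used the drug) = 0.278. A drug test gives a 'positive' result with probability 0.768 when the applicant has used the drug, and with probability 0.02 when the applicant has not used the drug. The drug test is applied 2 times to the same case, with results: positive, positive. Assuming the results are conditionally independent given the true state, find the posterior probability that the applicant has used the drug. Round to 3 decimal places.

Posterior P(H) ≈ 0.998

With H the event that the applicant has used the drug, the joint likelihood of the observed sequence is P(data|H) = 0.768·0.768 = 0.58982 and P(data|¬H) = 0.02·0.02 = 0.00040000.
Bayes: P(H|data) = 0.278·0.58982 / (0.278·0.58982 + 0.722·0.00040000) = 0.16397/0.16426 = 0.9982.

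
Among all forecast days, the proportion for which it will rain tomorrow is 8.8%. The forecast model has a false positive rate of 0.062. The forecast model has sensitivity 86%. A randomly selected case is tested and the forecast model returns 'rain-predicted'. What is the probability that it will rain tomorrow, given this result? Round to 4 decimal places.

P(H | E) ≈ 0.5724

Let H be the event that it will rain tomorrow. P(H) = 0.088, so P(¬H) = 0.912. With E the 'rain-predicted' result, P(E|H) = 0.86 and P(E|¬H) = 0.062.
P(E) = 0.86·0.088 + 0.062·0.912 = 0.075680 + 0.056544 = 0.13222.
By Bayes' theorem, P(H|E) = 0.075680 / 0.13222 = 0.5724.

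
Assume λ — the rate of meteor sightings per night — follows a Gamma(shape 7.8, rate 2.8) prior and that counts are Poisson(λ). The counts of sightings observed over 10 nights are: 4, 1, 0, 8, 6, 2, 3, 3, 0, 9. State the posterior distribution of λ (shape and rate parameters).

Posterior: Gamma(shape=43.8, rate=12.8)

The Poisson likelihood adds the total count to the shape and the number of exposure periods to the rate. Here ∑xᵢ = 36 and n = 10, so shape 7.8→43.8 and rate 2.8→12.8.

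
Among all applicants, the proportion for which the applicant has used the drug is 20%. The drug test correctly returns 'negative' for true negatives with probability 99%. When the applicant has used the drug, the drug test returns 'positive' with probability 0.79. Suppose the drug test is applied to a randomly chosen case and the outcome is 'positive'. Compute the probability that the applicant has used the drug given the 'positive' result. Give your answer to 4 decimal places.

P(H | E) ≈ 0.9518

Let H be the event that the applicant has used the drug. P(H) = 0.2, so P(¬H) = 0.8. With E the 'positive' result, P(E|H) = 0.79 and P(E|¬H) = 0.01.
P(E) = 0.79·0.2 + 0.01·0.8 = 0.15800 + 0.0080000 = 0.16600.
By Bayes' theorem, P(H|E) = 0.15800 / 0.16600 = 0.9518.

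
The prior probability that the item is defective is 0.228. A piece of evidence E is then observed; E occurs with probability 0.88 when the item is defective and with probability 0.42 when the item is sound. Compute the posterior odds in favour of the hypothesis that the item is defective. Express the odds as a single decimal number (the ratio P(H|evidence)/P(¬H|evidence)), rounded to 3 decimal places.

Posterior odds ≈ 0.619

Prior odds = 0.228/(1−0.228) = 0.29534. In log-odds, ln(0.29534) = -1.2196.
Add log likelihood ratio: ln(2.0952) = 0.73967.
Posterior log-odds = -0.47997, so posterior odds = exp(-0.47997) = 0.61880.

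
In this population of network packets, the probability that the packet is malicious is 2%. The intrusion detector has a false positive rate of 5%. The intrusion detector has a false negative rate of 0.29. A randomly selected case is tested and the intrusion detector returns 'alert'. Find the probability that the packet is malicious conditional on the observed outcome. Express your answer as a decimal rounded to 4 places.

Let H be the event that the packet is malicious. P(H) = 0.02, so P(¬H) = 0.98. With E the 'alert' result, P(E|H) = 0.71 and P(E|¬H) = 0.05.
P(E) = 0.71·0.02 + 0.05·0.98 = 0.014200 + 0.049000 = 0.063200.
By Bayes' theorem, P(H|E) = 0.014200 / 0.063200 = 0.2247.

P(H | E) ≈ 0.2247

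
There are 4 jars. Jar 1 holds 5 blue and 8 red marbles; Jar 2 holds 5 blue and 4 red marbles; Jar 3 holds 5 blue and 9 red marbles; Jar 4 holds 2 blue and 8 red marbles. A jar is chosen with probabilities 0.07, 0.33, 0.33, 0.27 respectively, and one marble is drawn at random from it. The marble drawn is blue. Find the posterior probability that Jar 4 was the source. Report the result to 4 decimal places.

Tabulate prior·likelihood by source: [1] prior 0.07, lik 0.3846, product 0.02692; [2] prior 0.33, lik 0.5556, product 0.1833; [3] prior 0.33, lik 0.3571, product 0.1179; [4] prior 0.27, lik 0.2, product 0.05400.
Normalizing constant = 0.38211; the posterior for Jar 4 is its product over the sum, 0.05400/0.38211 = 0.1413.

Posterior probability ≈ 0.1413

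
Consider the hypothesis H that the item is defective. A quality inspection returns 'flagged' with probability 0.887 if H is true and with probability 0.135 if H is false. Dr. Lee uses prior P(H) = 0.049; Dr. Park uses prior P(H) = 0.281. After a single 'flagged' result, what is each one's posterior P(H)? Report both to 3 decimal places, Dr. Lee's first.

Dr. Lee: 0.253; Dr. Park: 0.720

P('+'|H) = 0.887, P('+'|¬H) = 0.135.
Dr. Lee: numerator 0.887·0.049 = 0.043463; evidence = 0.043463+0.135·0.951 = 0.17185; posterior = 0.253.
Dr. Park: numerator 0.887·0.281 = 0.24925; evidence = 0.24925+0.135·0.719 = 0.34631; posterior = 0.720.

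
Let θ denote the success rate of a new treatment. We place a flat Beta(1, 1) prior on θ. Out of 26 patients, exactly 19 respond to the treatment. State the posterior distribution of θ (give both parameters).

The binomial likelihood is conjugate to the Beta prior: with 19 successes and 7 failures, the posterior is Beta(1+19, 1+7) = Beta(20, 8).

Posterior: Beta(20, 8)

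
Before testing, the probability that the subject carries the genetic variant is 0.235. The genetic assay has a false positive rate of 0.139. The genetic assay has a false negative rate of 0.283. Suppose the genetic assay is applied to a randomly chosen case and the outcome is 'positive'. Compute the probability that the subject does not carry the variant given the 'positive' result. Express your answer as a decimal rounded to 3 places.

Write H for 'the subject carries the genetic variant'. Prior odds H:¬H = 0.235/0.765 = 0.30719. For the 'positive' outcome, the likelihood ratio is 0.717/0.139 = 5.1583.
Posterior odds = 0.30719 × 5.1583 = 1.5846, so P(H|E) = 1.5846/(1+1.5846) = 0.613. Then P(¬H|E) = 1 − 0.613 = 0.387.

P(¬H | E) ≈ 0.387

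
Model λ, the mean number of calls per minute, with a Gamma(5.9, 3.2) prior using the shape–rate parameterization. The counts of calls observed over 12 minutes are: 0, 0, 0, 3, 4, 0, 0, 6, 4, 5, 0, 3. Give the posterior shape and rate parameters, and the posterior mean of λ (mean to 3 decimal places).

Posterior: Gamma(shape=30.9, rate=15.2); mean ≈ 2.033

Total count ∑xᵢ = 25 over n = 12 minutes.
Gamma is conjugate to the Poisson likelihood: posterior is Gamma(shape = 5.9+25 = 30.9, rate = 3.2+12 = 15.2).
E[λ | data] = 30.9/15.2 = 2.033.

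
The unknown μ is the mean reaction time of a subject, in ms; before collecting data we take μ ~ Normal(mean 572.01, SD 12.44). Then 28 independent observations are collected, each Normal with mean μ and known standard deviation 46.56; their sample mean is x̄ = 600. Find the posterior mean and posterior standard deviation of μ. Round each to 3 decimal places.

With known σ, the Normal prior is conjugate. Weight on the data is w = (n/σ²)/(n/σ² + 1/τ₀²) = 0.0129161/(0.0129161+0.00646189) = 0.66654.
Posterior mean = w·x̄ + (1−w)·μ₀ = 0.66654·600 + 0.33346·572.01 = 590.666. Posterior variance = 1/(0.0129161+0.00646189) = 51.6049, so SD = 7.184.

Posterior mean ≈ 590.666; posterior SD ≈ 7.184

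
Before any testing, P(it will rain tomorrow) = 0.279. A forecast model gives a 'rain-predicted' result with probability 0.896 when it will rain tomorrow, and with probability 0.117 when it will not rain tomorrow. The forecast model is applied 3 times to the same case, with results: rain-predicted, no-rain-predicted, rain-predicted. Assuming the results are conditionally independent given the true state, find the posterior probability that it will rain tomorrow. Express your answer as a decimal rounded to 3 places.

Let H be the event that it will rain tomorrow; start with P(H) = 0.279. P('rain-predicted'|H) = 0.896, P('rain-predicted'|¬H) = 0.117.
Update on result 1 ('rain-predicted'): P(H) ← 0.896·0.2790 / (0.896·0.2790 + 0.117·0.7210) = 0.24998/0.33434 = 0.7477.
Update on result 2 ('no-rain-predicted'): P(H) ← 0.104·0.7477 / (0.104·0.7477 + 0.883·0.2523) = 0.077760/0.30055 = 0.2587.
Update on result 3 ('rain-predicted'): P(H) ← 0.896·0.2587 / (0.896·0.2587 + 0.117·0.7413) = 0.23182/0.31855 = 0.7277.

Posterior P(H) ≈ 0.728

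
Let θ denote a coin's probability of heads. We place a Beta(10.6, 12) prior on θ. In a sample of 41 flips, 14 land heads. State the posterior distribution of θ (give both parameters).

Posterior: Beta(24.6, 39)

Observing 14 successes and 27 failures updates Beta(10.6, 12) by adding the success and failure counts to the two shape parameters: α = 10.6+14 = 24.6, β = 12+27 = 39.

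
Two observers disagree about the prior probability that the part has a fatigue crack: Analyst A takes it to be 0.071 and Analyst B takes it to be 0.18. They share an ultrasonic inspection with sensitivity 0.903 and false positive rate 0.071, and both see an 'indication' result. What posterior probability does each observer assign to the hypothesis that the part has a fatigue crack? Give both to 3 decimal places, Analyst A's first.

P('+'|H) = 0.903, P('+'|¬H) = 0.071.
Analyst A: numerator 0.903·0.071 = 0.064113; evidence = 0.064113+0.071·0.929 = 0.13007; posterior = 0.493.
Analyst B: numerator 0.903·0.18 = 0.16254; evidence = 0.16254+0.071·0.82 = 0.22076; posterior = 0.736.

Analyst A: 0.493; Analyst B: 0.736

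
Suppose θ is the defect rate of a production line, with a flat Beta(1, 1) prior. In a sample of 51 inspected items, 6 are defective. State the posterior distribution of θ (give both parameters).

The binomial likelihood is conjugate to the Beta prior: with 6 successes and 45 failures, the posterior is Beta(1+6, 1+45) = Beta(7, 46).

Posterior: Beta(7, 46)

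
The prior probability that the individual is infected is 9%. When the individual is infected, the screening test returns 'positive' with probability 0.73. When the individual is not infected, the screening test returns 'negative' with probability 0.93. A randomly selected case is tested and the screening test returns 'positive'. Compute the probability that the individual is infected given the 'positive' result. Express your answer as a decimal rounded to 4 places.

P(H | E) ≈ 0.5077

Let H be the event that the individual is infected. P(H) = 0.09, so P(¬H) = 0.91. With E the 'positive' result, P(E|H) = 0.73 and P(E|¬H) = 0.07.
P(E) = 0.73·0.09 + 0.07·0.91 = 0.065700 + 0.063700 = 0.12940.
By Bayes' theorem, P(H|E) = 0.065700 / 0.12940 = 0.5077.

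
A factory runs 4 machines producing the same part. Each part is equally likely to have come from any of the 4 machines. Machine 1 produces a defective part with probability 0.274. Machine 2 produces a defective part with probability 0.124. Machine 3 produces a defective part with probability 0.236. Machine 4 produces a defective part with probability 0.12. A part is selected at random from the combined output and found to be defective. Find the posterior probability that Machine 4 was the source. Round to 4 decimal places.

P(defective|M1) = 0.274; P(defective|M2) = 0.124; P(defective|M3) = 0.236; P(defective|M4) = 0.12.
Prior × likelihood for each source: 0.25·0.274=0.06850, 0.25·0.124=0.03100, 0.25·0.236=0.05900, 0.25·0.12=0.03000. Summing gives P(defective) = 0.18850.
P(Machine 4 | defective) = 0.03000 / 0.18850 = 0.1592.

Posterior probability ≈ 0.1592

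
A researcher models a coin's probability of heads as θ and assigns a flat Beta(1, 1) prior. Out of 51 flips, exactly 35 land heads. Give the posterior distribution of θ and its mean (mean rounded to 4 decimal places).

Posterior: Beta(36, 17); mean ≈ 0.6792

Observing 35 successes and 16 failures updates Beta(1, 1) by adding the success and failure counts to the two shape parameters: α = 1+35 = 36, β = 1+16 = 17.
E[θ | data] = 36/(36+17) = 0.6792.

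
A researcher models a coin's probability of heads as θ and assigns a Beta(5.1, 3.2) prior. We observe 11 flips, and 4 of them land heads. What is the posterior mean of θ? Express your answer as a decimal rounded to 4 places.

Posterior mean ≈ 0.4715

The binomial likelihood is conjugate to the Beta prior: with 4 successes and 7 failures, the posterior is Beta(5.1+4, 3.2+7) = Beta(9.1, 10.2).
Posterior mean = α/(α+β) = 9.1/19.3 = 0.4715.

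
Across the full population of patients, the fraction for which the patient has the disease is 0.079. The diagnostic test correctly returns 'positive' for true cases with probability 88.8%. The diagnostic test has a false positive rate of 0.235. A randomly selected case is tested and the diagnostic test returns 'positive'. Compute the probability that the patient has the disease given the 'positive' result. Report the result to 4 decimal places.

P(H | E) ≈ 0.2448

Let H be the event that the patient has the disease. P(H) = 0.079, so P(¬H) = 0.921. With E the 'positive' result, P(E|H) = 0.888 and P(E|¬H) = 0.235.
P(E) = 0.888·0.079 + 0.235·0.921 = 0.070152 + 0.21643 = 0.28659.
By Bayes' theorem, P(H|E) = 0.070152 / 0.28659 = 0.2448.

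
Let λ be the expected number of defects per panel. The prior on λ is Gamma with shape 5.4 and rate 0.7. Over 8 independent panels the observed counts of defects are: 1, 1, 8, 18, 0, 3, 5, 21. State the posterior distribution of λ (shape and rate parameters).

The Poisson likelihood adds the total count to the shape and the number of exposure periods to the rate. Here ∑xᵢ = 57 and n = 8, so shape 5.4→62.4 and rate 0.7→8.7.

Posterior: Gamma(shape=62.4, rate=8.7)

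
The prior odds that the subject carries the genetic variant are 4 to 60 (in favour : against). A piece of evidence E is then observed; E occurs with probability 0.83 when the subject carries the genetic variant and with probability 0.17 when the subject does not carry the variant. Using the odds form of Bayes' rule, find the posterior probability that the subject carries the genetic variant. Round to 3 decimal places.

Posterior probability ≈ 0.246

Prior odds = 4/60 = 0.066667. In log-odds, ln(0.066667) = -2.7081.
Add log likelihood ratio: ln(4.8824) = 1.5856.
Posterior log-odds = -1.1224, so posterior odds = exp(-1.1224) = 0.32549. Converting, P(H|E) = 0.32549/1.3255 = 0.246.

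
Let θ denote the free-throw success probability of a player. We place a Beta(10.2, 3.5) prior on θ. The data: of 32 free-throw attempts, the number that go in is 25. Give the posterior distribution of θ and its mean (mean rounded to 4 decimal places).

Observing 25 successes and 7 failures updates Beta(10.2, 3.5) by adding the success and failure counts to the two shape parameters: α = 10.2+25 = 35.2, β = 3.5+7 = 10.5.
E[θ | data] = 35.2/(35.2+10.5) = 0.7702.

Posterior: Beta(35.2, 10.5); mean ≈ 0.7702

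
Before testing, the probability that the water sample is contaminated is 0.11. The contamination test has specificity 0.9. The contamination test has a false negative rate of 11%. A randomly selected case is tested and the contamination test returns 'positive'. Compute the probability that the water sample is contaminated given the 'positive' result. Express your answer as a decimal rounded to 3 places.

P(H | E) ≈ 0.524

Write H for 'the water sample is contaminated'. Prior odds H:¬H = 0.11/0.89 = 0.12360. For the 'positive' outcome, the likelihood ratio is 0.89/0.1 = 8.9000.
Posterior odds = 0.12360 × 8.9000 = 1.1000, so P(H|E) = 1.1000/(1+1.1000) = 0.524.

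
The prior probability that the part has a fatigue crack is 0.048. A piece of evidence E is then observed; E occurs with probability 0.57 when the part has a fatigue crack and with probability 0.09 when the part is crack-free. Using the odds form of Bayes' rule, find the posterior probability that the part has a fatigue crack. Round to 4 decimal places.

Posterior probability ≈ 0.2420

Prior odds = 0.048/(1−0.048) = 0.050420.
Likelihood ratio for E = 0.57/0.09 = 6.3333.
Posterior odds = prior odds × LR = 0.31933.
Posterior probability = odds/(1+odds) = 0.31933/1.3193 = 0.2420.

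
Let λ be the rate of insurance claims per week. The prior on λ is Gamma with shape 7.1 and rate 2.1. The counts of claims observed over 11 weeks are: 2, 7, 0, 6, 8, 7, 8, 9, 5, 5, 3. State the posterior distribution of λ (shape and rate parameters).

The Poisson likelihood adds the total count to the shape and the number of exposure periods to the rate. Here ∑xᵢ = 60 and n = 11, so shape 7.1→67.1 and rate 2.1→13.1.

Posterior: Gamma(shape=67.1, rate=13.1)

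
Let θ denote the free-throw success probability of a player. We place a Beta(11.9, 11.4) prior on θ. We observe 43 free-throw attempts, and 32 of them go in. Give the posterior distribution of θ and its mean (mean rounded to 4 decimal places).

The binomial likelihood is conjugate to the Beta prior: with 32 successes and 11 failures, the posterior is Beta(11.9+32, 11.4+11) = Beta(43.9, 22.4).
Posterior mean = α/(α+β) = 43.9/66.3 = 0.6621.

Posterior: Beta(43.9, 22.4); mean ≈ 0.6621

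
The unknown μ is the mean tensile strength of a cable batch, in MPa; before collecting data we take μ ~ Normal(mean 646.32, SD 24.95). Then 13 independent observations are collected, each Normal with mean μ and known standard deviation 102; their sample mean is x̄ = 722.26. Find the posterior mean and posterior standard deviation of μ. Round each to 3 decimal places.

With known σ, the Normal prior is conjugate. Weight on the data is w = (n/σ²)/(n/σ² + 1/τ₀²) = 0.00124952/(0.00124952+0.00160642) = 0.43752.
Posterior mean = w·x̄ + (1−w)·μ₀ = 0.43752·722.26 + 0.56248·646.32 = 679.545. Posterior variance = 1/(0.00124952+0.00160642) = 350.148, so SD = 18.712.

Posterior mean ≈ 679.545; posterior SD ≈ 18.712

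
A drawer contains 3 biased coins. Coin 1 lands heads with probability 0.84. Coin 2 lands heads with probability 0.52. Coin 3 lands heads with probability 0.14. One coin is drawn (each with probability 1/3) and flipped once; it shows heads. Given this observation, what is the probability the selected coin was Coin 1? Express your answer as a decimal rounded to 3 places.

Posterior probability ≈ 0.560

Tabulate prior·likelihood by source: [1] prior 0.333333, lik 0.84, product 0.2800; [2] prior 0.333333, lik 0.52, product 0.1733; [3] prior 0.333333, lik 0.14, product 0.04667.
Normalizing constant = 0.50000; the posterior for Coin 1 is its product over the sum, 0.2800/0.50000 = 0.560.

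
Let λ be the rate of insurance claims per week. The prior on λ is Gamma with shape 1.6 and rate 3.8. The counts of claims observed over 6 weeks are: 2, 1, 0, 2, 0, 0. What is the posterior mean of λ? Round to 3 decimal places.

Posterior mean ≈ 0.673

Total count ∑xᵢ = 5 over n = 6 weeks.
Gamma is conjugate to the Poisson likelihood: posterior is Gamma(shape = 1.6+5 = 6.6, rate = 3.8+6 = 9.8).
E[λ | data] = 6.6/9.8 = 0.673.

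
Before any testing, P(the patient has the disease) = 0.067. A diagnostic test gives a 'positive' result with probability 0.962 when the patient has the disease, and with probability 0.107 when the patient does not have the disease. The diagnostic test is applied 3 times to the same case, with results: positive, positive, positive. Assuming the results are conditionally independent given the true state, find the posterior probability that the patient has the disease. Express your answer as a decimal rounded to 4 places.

Posterior P(H) ≈ 0.9812

With H the event that the patient has the disease, the joint likelihood of the observed sequence is P(data|H) = 0.962·0.962·0.962 = 0.89028 and P(data|¬H) = 0.107·0.107·0.107 = 0.0012250.
Bayes: P(H|data) = 0.067·0.89028 / (0.067·0.89028 + 0.933·0.0012250) = 0.059649/0.060792 = 0.9812.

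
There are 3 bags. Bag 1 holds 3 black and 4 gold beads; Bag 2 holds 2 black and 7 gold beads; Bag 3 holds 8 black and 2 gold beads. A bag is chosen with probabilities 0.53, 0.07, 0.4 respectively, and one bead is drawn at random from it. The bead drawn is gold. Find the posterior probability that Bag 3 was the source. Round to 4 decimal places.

P(gold|Bag 1) = 0.5714; P(gold|Bag 2) = 0.7778; P(gold|Bag 3) = 0.2.
Prior × likelihood for each source: 0.53·0.5714=0.3029, 0.07·0.7778=0.05444, 0.4·0.2=0.08000. Summing gives P(gold) = 0.43730.
P(Bag 3 | gold) = 0.08000 / 0.43730 = 0.1829.

Posterior probability ≈ 0.1829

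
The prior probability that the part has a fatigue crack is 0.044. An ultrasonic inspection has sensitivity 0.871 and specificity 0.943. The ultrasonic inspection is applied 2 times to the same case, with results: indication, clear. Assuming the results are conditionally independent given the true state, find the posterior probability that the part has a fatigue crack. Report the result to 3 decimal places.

Posterior P(H) ≈ 0.088

Let H be the event that the part has a fatigue crack; start with P(H) = 0.044. P('indication'|H) = 0.871, P('indication'|¬H) = 0.057.
Update on result 1 ('indication'): P(H) ← 0.871·0.0440 / (0.871·0.0440 + 0.057·0.9560) = 0.038324/0.092816 = 0.4129.
Update on result 2 ('clear'): P(H) ← 0.129·0.4129 / (0.129·0.4129 + 0.943·0.5871) = 0.053264/0.60690 = 0.0878.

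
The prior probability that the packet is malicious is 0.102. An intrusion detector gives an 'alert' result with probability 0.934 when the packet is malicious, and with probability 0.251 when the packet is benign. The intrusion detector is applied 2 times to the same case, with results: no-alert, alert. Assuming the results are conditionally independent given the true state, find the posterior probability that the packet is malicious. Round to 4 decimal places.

Let H be the event that the packet is malicious; start with P(H) = 0.102. P('alert'|H) = 0.934, P('alert'|¬H) = 0.251.
Update on result 1 ('no-alert'): P(H) ← 0.066·0.1020 / (0.066·0.1020 + 0.749·0.8980) = 0.0067320/0.67933 = 0.0099.
Update on result 2 ('alert'): P(H) ← 0.934·0.0099 / (0.934·0.0099 + 0.251·0.9901) = 0.0092557/0.25777 = 0.0359.

Posterior P(H) ≈ 0.0359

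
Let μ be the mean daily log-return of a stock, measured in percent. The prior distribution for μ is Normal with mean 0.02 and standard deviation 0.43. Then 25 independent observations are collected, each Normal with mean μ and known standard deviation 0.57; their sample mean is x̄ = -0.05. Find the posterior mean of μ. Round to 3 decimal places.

Posterior mean ≈ -0.045

Prior precision 1/τ₀² = 1/0.43² = 5.40833; data precision n/σ² = 25/0.57² = 76.9468.
Posterior precision = 5.40833 + 76.9468 = 82.3551.
Posterior mean = (5.40833·0.02 + 76.9468·-0.05) / 82.3551 = -0.045.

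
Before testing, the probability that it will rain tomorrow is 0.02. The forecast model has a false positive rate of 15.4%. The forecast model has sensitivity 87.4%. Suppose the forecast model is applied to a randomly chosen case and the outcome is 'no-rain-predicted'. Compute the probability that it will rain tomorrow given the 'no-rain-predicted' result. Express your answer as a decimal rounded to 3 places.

P(H | E) ≈ 0.003

Let H be the event that it will rain tomorrow. P(H) = 0.02, so P(¬H) = 0.98. With E the 'no-rain-predicted' result, P(E|H) = 0.126 and P(E|¬H) = 0.846.
P(E) = 0.126·0.02 + 0.846·0.98 = 0.0025200 + 0.82908 = 0.83160.
By Bayes' theorem, P(H|E) = 0.0025200 / 0.83160 = 0.003.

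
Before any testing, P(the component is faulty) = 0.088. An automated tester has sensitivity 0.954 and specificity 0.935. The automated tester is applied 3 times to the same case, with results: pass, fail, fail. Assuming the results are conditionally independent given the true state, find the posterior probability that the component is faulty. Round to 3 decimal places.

With H the event that the component is faulty, the joint likelihood of the observed sequence is P(data|H) = 0.046·0.954·0.954 = 0.041865 and P(data|¬H) = 0.935·0.065·0.065 = 0.0039504.
Bayes: P(H|data) = 0.088·0.041865 / (0.088·0.041865 + 0.912·0.0039504) = 0.0036841/0.0072869 = 0.5056.

Posterior P(H) ≈ 0.506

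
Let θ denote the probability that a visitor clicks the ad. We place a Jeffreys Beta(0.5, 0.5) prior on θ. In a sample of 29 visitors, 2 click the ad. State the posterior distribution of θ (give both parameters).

The binomial likelihood is conjugate to the Beta prior: with 2 successes and 27 failures, the posterior is Beta(0.5+2, 0.5+27) = Beta(2.5, 27.5).

Posterior: Beta(2.5, 27.5)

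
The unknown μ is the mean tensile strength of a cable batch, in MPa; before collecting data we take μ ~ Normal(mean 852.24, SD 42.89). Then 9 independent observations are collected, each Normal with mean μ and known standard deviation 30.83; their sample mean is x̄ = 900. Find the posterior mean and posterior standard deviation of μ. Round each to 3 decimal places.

Posterior mean ≈ 897.407; posterior SD ≈ 9.994

Prior precision 1/τ₀² = 1/42.89² = 0.00054361; data precision n/σ² = 9/30.83² = 0.00946881.
Posterior precision = 0.00054361 + 0.00946881 = 0.0100124, giving posterior SD = 1/√0.0100124 = 9.994.
Posterior mean = (0.00054361·852.24 + 0.00946881·900) / 0.0100124 = 897.407.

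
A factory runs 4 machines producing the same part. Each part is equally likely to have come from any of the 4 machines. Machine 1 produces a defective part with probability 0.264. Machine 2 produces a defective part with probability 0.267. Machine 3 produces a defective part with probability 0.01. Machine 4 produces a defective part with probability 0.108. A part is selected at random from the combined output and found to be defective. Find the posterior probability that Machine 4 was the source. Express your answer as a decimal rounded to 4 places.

Tabulate prior·likelihood by source: [1] prior 0.25, lik 0.264, product 0.06600; [2] prior 0.25, lik 0.267, product 0.06675; [3] prior 0.25, lik 0.01, product 0.002500; [4] prior 0.25, lik 0.108, product 0.02700.
Normalizing constant = 0.16225; the posterior for Machine 4 is its product over the sum, 0.02700/0.16225 = 0.1664.

Posterior probability ≈ 0.1664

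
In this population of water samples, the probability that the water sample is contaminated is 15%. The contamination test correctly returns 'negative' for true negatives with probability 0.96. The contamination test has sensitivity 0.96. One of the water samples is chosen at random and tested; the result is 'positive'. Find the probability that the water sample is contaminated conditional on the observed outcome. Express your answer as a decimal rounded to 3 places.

Write H for 'the water sample is contaminated'. Prior odds H:¬H = 0.15/0.85 = 0.17647. For the 'positive' outcome, the likelihood ratio is 0.96/0.04 = 24.000.
Posterior odds = 0.17647 × 24.000 = 4.2353, so P(H|E) = 4.2353/(1+4.2353) = 0.809.

P(H | E) ≈ 0.809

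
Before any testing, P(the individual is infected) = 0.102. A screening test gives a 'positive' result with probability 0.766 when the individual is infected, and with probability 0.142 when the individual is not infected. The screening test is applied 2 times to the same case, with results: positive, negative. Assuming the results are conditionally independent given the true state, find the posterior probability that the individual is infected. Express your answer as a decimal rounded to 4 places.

Let H be the event that the individual is infected; start with P(H) = 0.102. P('positive'|H) = 0.766, P('positive'|¬H) = 0.142.
Update on result 1 ('positive'): P(H) ← 0.766·0.1020 / (0.766·0.1020 + 0.142·0.8980) = 0.078132/0.20565 = 0.3799.
Update on result 2 ('negative'): P(H) ← 0.234·0.3799 / (0.234·0.3799 + 0.858·0.6201) = 0.088904/0.62092 = 0.1432.

Posterior P(H) ≈ 0.1432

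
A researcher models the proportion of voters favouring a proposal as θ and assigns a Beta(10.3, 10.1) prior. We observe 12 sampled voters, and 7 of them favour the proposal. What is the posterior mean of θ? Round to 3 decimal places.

Posterior mean ≈ 0.534

Observing 7 successes and 5 failures updates Beta(10.3, 10.1) by adding the success and failure counts to the two shape parameters: α = 10.3+7 = 17.3, β = 10.1+5 = 15.1.
E[θ | data] = 17.3/(17.3+15.1) = 0.534.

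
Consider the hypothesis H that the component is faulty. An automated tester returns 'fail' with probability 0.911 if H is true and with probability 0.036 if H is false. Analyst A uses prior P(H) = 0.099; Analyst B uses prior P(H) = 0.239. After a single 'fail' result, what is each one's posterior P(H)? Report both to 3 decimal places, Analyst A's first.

P('+'|H) = 0.911, P('+'|¬H) = 0.036.
Analyst A: numerator 0.911·0.099 = 0.090189; evidence = 0.090189+0.036·0.901 = 0.12263; posterior = 0.735.
Analyst B: numerator 0.911·0.239 = 0.21773; evidence = 0.21773+0.036·0.761 = 0.24513; posterior = 0.888.

Analyst A: 0.735; Analyst B: 0.888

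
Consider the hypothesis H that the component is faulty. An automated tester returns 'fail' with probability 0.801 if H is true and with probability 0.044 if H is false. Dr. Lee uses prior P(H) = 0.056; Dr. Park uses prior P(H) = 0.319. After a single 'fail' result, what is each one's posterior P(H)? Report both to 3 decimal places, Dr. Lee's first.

Dr. Lee: 0.519; Dr. Park: 0.895

P('+'|H) = 0.801, P('+'|¬H) = 0.044.
Dr. Lee: numerator 0.801·0.056 = 0.044856; evidence = 0.044856+0.044·0.944 = 0.086392; posterior = 0.519.
Dr. Park: numerator 0.801·0.319 = 0.25552; evidence = 0.25552+0.044·0.681 = 0.28548; posterior = 0.895.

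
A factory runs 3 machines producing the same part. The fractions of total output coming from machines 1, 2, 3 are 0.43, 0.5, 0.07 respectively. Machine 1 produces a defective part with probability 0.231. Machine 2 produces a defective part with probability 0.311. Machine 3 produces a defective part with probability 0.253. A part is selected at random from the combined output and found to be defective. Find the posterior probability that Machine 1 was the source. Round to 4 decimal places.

Posterior probability ≈ 0.3645

P(defective|M1) = 0.231; P(defective|M2) = 0.311; P(defective|M3) = 0.253.
Prior × likelihood for each source: 0.43·0.231=0.09933, 0.5·0.311=0.1555, 0.07·0.253=0.01771. Summing gives P(defective) = 0.27254.
P(Machine 1 | defective) = 0.09933 / 0.27254 = 0.3645.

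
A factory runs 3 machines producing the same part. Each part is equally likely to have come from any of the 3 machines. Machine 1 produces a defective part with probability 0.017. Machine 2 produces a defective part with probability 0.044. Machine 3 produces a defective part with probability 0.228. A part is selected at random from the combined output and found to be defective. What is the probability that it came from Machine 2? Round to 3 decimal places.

Tabulate prior·likelihood by source: [1] prior 0.333333, lik 0.017, product 0.005667; [2] prior 0.333333, lik 0.044, product 0.01467; [3] prior 0.333333, lik 0.228, product 0.07600.
Normalizing constant = 0.096333; the posterior for Machine 2 is its product over the sum, 0.01467/0.096333 = 0.152.

Posterior probability ≈ 0.152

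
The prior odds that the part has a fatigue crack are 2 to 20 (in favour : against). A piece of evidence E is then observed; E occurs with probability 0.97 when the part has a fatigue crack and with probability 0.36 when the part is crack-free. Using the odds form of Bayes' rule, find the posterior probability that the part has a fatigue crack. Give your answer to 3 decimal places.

Posterior probability ≈ 0.212

Prior odds = 2/20 = 0.10000.
Likelihood ratio for E = 0.97/0.36 = 2.6944.
Posterior odds = prior odds × LR = 0.26944.
Posterior probability = odds/(1+odds) = 0.26944/1.2694 = 0.212.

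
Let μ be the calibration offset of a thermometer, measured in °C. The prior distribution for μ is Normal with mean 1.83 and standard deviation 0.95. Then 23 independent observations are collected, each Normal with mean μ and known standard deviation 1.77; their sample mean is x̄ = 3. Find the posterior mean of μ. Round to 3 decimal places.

Posterior mean ≈ 2.847

With known σ, the Normal prior is conjugate. Weight on the data is w = (n/σ²)/(n/σ² + 1/τ₀²) = 7.34144/(7.34144+1.10803) = 0.86886.
Posterior mean = w·x̄ + (1−w)·μ₀ = 0.86886·3 + 0.13114·1.83 = 2.847.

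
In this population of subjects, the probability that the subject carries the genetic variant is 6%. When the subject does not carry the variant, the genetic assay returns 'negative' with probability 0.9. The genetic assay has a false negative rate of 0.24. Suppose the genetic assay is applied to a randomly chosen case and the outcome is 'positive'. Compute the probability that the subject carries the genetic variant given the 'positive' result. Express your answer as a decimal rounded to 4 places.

P(H | E) ≈ 0.3266

Let H be the event that the subject carries the genetic variant. P(H) = 0.06, so P(¬H) = 0.94. With E the 'positive' result, P(E|H) = 0.76 and P(E|¬H) = 0.1.
P(E) = 0.76·0.06 + 0.1·0.94 = 0.045600 + 0.094000 = 0.13960.
By Bayes' theorem, P(H|E) = 0.045600 / 0.13960 = 0.3266.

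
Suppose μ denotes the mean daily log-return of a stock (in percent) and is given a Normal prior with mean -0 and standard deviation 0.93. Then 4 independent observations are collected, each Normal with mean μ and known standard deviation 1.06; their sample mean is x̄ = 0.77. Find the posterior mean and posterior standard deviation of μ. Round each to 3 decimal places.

Posterior mean ≈ 0.581; posterior SD ≈ 0.460

Prior precision 1/τ₀² = 1/0.93² = 1.15620; data precision n/σ² = 4/1.06² = 3.55999.
Posterior precision = 1.15620 + 3.55999 = 4.71619, giving posterior SD = 1/√4.71619 = 0.460.
Posterior mean = (1.15620·-0 + 3.55999·0.77) / 4.71619 = 0.581.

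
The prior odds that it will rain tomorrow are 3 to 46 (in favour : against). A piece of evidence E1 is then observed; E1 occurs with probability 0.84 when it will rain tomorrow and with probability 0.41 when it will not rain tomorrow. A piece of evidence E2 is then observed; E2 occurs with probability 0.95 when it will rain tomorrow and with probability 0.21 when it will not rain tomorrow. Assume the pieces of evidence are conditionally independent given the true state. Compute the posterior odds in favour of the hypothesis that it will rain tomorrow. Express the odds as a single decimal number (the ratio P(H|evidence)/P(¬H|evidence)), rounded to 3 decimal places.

Posterior odds ≈ 0.604

Prior odds = 3/46 = 0.065217.
Likelihood ratio for E1 = 0.84/0.41 = 2.0488.
Likelihood ratio for E2 = 0.95/0.21 = 4.5238.
Posterior odds = prior odds × LR₁ × LR₂ = 0.60445.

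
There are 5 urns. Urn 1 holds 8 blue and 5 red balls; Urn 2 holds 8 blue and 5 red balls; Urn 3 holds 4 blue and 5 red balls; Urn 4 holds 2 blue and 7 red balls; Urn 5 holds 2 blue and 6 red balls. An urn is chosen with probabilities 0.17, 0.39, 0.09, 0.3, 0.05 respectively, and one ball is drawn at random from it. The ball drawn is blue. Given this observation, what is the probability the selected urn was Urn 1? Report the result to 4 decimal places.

Posterior probability ≈ 0.2256

P(blue|Urn 1) = 0.6154; P(blue|Urn 2) = 0.6154; P(blue|Urn 3) = 0.4444; P(blue|Urn 4) = 0.2222; P(blue|Urn 5) = 0.25.
Prior × likelihood for each source: 0.17·0.6154=0.1046, 0.39·0.6154=0.2400, 0.09·0.4444=0.04000, 0.3·0.2222=0.06667, 0.05·0.25=0.01250. Summing gives P(blue) = 0.46378.
P(Urn 1 | blue) = 0.1046 / 0.46378 = 0.2256.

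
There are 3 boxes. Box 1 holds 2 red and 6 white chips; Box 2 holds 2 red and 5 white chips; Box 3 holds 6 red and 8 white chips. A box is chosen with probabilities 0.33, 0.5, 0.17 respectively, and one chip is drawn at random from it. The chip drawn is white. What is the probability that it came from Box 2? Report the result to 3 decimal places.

Tabulate prior·likelihood by source: [1] prior 0.33, lik 0.75, product 0.2475; [2] prior 0.5, lik 0.7143, product 0.3571; [3] prior 0.17, lik 0.5714, product 0.09714.
Normalizing constant = 0.70179; the posterior for Box 2 is its product over the sum, 0.3571/0.70179 = 0.509.

Posterior probability ≈ 0.509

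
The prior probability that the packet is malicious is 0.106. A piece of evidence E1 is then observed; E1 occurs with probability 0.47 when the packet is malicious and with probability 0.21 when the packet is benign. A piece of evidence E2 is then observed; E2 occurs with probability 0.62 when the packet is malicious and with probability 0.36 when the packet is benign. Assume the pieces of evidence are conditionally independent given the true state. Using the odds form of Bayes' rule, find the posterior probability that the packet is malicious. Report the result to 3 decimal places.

Posterior probability ≈ 0.314

Prior odds = 0.106/(1−0.106) = 0.11857.
Likelihood ratio for E1 = 0.47/0.21 = 2.2381.
Likelihood ratio for E2 = 0.62/0.36 = 1.7222.
Posterior odds = prior odds × LR₁ × LR₂ = 0.45702.
Posterior probability = odds/(1+odds) = 0.45702/1.4570 = 0.314.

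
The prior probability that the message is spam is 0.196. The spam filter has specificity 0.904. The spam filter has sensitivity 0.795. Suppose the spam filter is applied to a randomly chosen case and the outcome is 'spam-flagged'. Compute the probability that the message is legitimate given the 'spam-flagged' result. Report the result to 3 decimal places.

Let H be the event that the message is spam. P(H) = 0.196, so P(¬H) = 0.804. With E the 'spam-flagged' result, P(E|H) = 0.795 and P(E|¬H) = 0.096.
P(E) = 0.795·0.196 + 0.096·0.804 = 0.15582 + 0.077184 = 0.23300.
By Bayes' theorem, P(H|E) = 0.15582 / 0.23300 = 0.669. Hence P(¬H|E) = 1 − 0.669 = 0.331.

P(¬H | E) ≈ 0.331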